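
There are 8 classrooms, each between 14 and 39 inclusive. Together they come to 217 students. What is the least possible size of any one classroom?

14

Minimizing one value means maximizing the remaining 7.
The other 7 can take up 7 × 39 = 273 ≥ 217 − 14, so one classroom can sit at its floor of 14.
Achievable: one at 14 and the other 7 totalling 203, which fits since 7 × 14 ≤ 203 ≤ 7 × 39.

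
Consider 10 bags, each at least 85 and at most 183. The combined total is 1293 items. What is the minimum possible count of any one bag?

85

To make one bag as small as possible, make the other 9 as large as possible.
The other 9 can take up 9 × 183 = 1647 ≥ 1293 − 85, so one bag can sit at its floor of 85.
Achievable: one at 85 and the other 9 totalling 1208, which fits since 9 × 85 ≤ 1208 ≤ 9 × 183.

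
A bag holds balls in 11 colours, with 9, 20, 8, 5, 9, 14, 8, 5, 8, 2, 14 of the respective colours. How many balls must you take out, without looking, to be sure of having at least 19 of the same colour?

101

In the worst case you take as many as possible of each colour without reaching 19: 9 + 18 + 8 + 5 + 9 + 14 + 8 + 5 + 8 + 2 + 14 = 100.
The next one must give 19 of some colour, so 100 + 1 = 101.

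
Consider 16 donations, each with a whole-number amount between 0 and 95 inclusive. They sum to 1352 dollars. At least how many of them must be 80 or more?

6

Suppose at most 16 − j of them reach 80; then j values are ≤ 79 and the rest ≤ 95.
The total is then ≤ 79·j + 95·(16 − j) = 1520 − 16j. For this to be ≥ 1352 we need j ≤ 10, so at least 16 − 10 = 6 must reach 80.
Exactly 6 works: 6 values at 95 and 10 at 79 total 1360; lower one of the high values by 8 (still ≥ 80) to hit 1352.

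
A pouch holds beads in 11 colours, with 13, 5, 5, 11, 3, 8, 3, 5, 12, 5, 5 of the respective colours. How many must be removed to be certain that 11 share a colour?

In the worst case you take as many as possible of each colour without reaching 11: 10 + 5 + 5 + 10 + 3 + 8 + 3 + 5 + 10 + 5 + 5 = 69.
The next one must give 11 of some colour, so 69 + 1 = 70.

70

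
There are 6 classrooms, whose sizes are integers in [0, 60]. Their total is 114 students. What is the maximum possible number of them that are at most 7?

4

Suppose k of them are at most 7. Those contribute at most 7 each and the rest at most 60 each.
So the total is at most 7k + 60(6 − k) = 360 − 53k. This must still be ≥ 114, so k ≤ 4.
k = 4 is achieved by 4 values at 7 and 2 at 60, total 148; lower one of the 60's by 34 (still > 7) to reach 114.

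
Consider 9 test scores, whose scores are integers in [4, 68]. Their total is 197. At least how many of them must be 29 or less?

3

Each value above 29 is at least 30, contributing at least 30 − 4 = 26 above the floor 4.
The sum exceeds the floor total 36 by 161, so at most ⌊161/26⌋ = 6 exceed 29, and at least 3 are ≤ 29.
Exactly 3 works: 3 values at 4 and 6 at 30 total 192; raise one of the low values by 5 (still ≤ 29) to hit 197.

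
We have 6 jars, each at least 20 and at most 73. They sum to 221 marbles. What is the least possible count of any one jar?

20

To make one jar as small as possible, make the other 5 as large as possible.
The other 5 can take up 5 × 73 = 365 ≥ 221 − 20, so one jar can sit at its floor of 20.
Achievable: one at 20 and the other 5 totalling 201, which fits since 5 × 20 ≤ 201 ≤ 5 × 73.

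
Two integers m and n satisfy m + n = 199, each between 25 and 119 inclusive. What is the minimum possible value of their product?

mn = m(199 − m) is concave in m, so over [80, 119] it is minimized at an endpoint.
At the endpoint m = 80, n = 199 − 80 = 119, so mn = 80 × 119 = 9520.

9520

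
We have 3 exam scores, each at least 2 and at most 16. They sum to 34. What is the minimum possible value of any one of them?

2

To make one score as small as possible, make the other 2 as large as possible.
The other 2 contribute at most 2 × 16 = 32, leaving at least 34 − 32 = 2.
Since 2 ≥ 2, this is achievable: one at 2 and 2 at 16.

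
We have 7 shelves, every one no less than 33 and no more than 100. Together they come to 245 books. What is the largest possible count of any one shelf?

To make one shelf as large as possible, make the other 6 as small as possible.
The other 6 contribute at least 6 × 33 = 198, leaving at most 245 − 198 = 47.
Since 47 ≤ 100, this is achievable: one at 47 and 6 at 33.

47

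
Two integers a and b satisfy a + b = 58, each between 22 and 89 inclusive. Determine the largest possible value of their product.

841

ab = a(58 − a) is maximized when a is as near 58/2 as the bounds allow.
Taking a = 29 and b = 29 (both in [22, 89]) gives ab = 841.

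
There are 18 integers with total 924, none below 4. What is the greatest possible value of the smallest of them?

51

If every one of the 18 were at least 52, the total would be at least 18 × 52 = 936 > 924.
Taking 12 copies of 51 and 6 copies of 52 gives exactly 924, so 51 is attained.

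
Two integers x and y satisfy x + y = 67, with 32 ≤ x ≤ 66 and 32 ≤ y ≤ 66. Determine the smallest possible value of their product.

Since x + y is fixed, pushing one of them to its bound minimizes the product.
The extreme feasible split is x = 32, y = 35, giving xy = 1120.

1120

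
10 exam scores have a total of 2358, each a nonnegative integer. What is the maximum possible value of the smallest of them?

The 10 values sum to 2358, so their minimum is at most ⌊2358/10⌋ = 235.
Equality holds with 2 values of 235 and 8 values of 236.

235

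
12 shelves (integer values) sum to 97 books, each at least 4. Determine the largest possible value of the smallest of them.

If every one of the 12 were at least 9, the total would be at least 12 × 9 = 108 > 97.
Equality holds with 11 values of 8 and 1 value of 9.

8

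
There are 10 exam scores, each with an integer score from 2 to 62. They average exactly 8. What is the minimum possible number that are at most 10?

4

The total is 10 × 8 = 80.
Let j be the number exceeding 10. Then the total is ≥ 11·j + 2·(10 − j) = 20 + 9j.
So 9j ≤ 60 and j ≤ 6; hence at least 10 − 6 = 4 are ≤ 10.
Exactly 4 works: 4 values at 2 and 6 at 11 total 74; raise one of the low values by 6 (still ≤ 10) to hit 80.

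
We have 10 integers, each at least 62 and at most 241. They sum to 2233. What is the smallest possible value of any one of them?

64

Minimizing one value means maximizing the remaining 9.
The other 9 contribute at most 9 × 241 = 2169, leaving at least 2233 − 2169 = 64.
Since 64 ≥ 62, this is achievable: one at 64 and 9 at 241.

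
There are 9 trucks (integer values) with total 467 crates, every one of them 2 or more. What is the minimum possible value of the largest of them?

If every one of the 9 were at most 51, the total would be at most 9 × 51 = 459 < 467.
Equality holds with 8 values of 52 and 1 value of 51.

52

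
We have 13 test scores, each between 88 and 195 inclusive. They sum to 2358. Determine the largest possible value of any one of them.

195

Maximizing one value means minimizing the remaining 12.
The other 12 contribute at least 12 × 88 = 1056, leaving at most 2358 − 1056 = 1302.
But each score is capped at 195, so the maximum is 195.
Achievable: one at 195 and the other 12 totalling 2163, which fits since 12 × 88 ≤ 2163 ≤ 12 × 195.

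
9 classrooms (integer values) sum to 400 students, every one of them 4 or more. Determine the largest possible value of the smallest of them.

The average is 400/9 < 45, so some value is ≤ 44.
Taking 5 copies of 44 and 4 copies of 45 gives exactly 400, so 44 is attained.

44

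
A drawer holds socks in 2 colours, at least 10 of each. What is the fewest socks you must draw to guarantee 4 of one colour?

You could draw 3 of every colour without reaching 4 of any — 6 in all.
One more forces 4 of some colour, so 6 + 1 = 7.

7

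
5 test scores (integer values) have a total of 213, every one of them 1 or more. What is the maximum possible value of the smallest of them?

42

If every one of the 5 were at least 43, the total would be at least 5 × 43 = 215 > 213.
Achievable: 2 of them at 42 and 3 at 43 total 213.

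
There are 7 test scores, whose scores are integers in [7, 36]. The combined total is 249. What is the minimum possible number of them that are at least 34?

Each value short of 34 is at most 33, costing at least 36 − 33 = 3 against the maximum total of 252.
We can afford to lose at most 252 − 249 = 3, so at most ⌊3/3⌋ = 1 fall short, and at least 6 are ≥ 34.
Exactly 6 works: 6 values at 36 and 1 at 33 total 249.

6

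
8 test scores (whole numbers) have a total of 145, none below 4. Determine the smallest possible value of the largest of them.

19

Some value must be at least ⌈145/8⌉ = 19, since 8 × 18 = 144 < 145.
Achievable: 1 of them at 19 and 7 at 18 total 145.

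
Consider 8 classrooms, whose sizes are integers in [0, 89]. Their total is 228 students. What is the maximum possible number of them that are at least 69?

With k values at 69 or above and the rest at least 0, the sum is at least 0 + 69k.
Since the sum is 228, we need 69k ≤ 228, i.e. k ≤ 3.
k = 3 is achieved by 3 values at 69 and 5 at 0, total 207; add 21 to one value (staying below 69) to reach 228.

3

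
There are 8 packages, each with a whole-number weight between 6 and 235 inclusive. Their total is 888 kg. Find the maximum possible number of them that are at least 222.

3

With k values at 222 or above and the rest at least 6, the sum is at least 48 + 216k.
Since the sum is 888, we need 216k ≤ 840, i.e. k ≤ 3.
k = 3 is achieved by 3 values at 222 and 5 at 6, total 696; add 192 to one value (staying below 222) to reach 888.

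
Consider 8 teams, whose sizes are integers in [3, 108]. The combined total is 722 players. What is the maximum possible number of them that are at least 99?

If k of the values are ≥ 99, the total is ≥ 99k + 3(8 − k).
Setting 99k + 3(8 − k) ≤ 722 gives 96k ≤ 698, so k ≤ 7.
k = 7 is achieved by 7 values at 99 and 1 at 3, total 696; add 26 to one value (staying below 99) to reach 722.

7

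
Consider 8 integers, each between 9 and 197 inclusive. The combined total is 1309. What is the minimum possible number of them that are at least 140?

If only k of them are at least 140, the other 8 − k are at most 139, so the total is at most k·197 + (8 − k)·139.
This must reach 1309, so k·197 + (8 − k)·139 ≥ 1309, giving k ≥ 4.
Exactly 4 works: 4 values at 197 and 4 at 139 total 1344; lower one of the high values by 35 (still ≥ 140) to hit 1309.

4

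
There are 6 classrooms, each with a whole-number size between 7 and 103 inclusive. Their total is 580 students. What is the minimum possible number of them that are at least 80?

5

If only k of them are at least 80, the other 6 − k are at most 79, so the total is at most k·103 + (6 − k)·79.
This must reach 580, so k·103 + (6 − k)·79 ≥ 580, giving k ≥ 5.
Exactly 5 works: 5 values at 103 and 1 at 79 total 594; lower one of the high values by 14 (still ≥ 80) to hit 580.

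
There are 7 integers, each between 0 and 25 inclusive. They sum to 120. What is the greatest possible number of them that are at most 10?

Each value at 10 or below falls at least 25 − 10 = 15 short of the ceiling 25.
The ceiling total is 7 × 25 = 175, and we need 120, so at most ⌊(175 − 120)/15⌋ = 3 can be that low.
k = 3 is achieved by 3 values at 10 and 4 at 25, total 130; lower one of the 25's by 10 (still > 10) to reach 120.

3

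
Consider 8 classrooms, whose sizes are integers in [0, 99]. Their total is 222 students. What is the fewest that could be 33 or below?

2

If only k of them are at most 33, the other 8 − k are at least 34, so the total is at least (8 − k)·34 + k·0.
This is ≤ 222, so (8 − k)·34 + 0k ≤ 222, which gives k ≥ 2.
Exactly 2 works: 2 values at 0 and 6 at 34 total 204; raise one of the low values by 18 (still ≤ 33) to hit 222.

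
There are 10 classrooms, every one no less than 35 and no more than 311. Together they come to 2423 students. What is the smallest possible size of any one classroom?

Minimizing one value means maximizing the remaining 9.
The other 9 can take up 9 × 311 = 2799 ≥ 2423 − 35, so one classroom can sit at its floor of 35.
Achievable: one at 35 and the other 9 totalling 2388, which fits since 9 × 35 ≤ 2388 ≤ 9 × 311.

35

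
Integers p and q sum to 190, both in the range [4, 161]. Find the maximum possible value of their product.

9025

For a fixed sum, the product pq is largest when p and q are as close as possible.
Taking p = 95 and q = 95 (both in [4, 161]) gives pq = 9025.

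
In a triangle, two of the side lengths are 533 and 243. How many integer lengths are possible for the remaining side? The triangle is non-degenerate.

The triangle inequality gives |533 − 243| < c < 533 + 243, i.e. 290 < c < 776.
So c can be any integer from 291 to 775: 485 values.

485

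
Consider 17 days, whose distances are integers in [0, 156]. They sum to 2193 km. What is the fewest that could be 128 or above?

2

If only k of them are at least 128, the other 17 − k are at most 127, so the total is at most k·156 + (17 − k)·127.
This must reach 2193, so k·156 + (17 − k)·127 ≥ 2193, giving k ≥ 2.
Exactly 2 works: 2 values at 156 and 15 at 127 total 2217; lower one of the high values by 24 (still ≥ 128) to hit 2193.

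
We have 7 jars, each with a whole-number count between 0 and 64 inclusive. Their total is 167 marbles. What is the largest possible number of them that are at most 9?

Each value at 9 or below falls at least 64 − 9 = 55 short of the ceiling 64.
The ceiling total is 7 × 64 = 448, and we need 167, so at most ⌊(448 − 167)/55⌋ = 5 can be that low.
k = 5 is achieved by 5 values at 9 and 2 at 64, total 173; lower one of the 64's by 6 (still > 9) to reach 167.

5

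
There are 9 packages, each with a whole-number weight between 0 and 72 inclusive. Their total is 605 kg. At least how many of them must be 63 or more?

5

If only k of them are at least 63, the other 9 − k are at most 62, so the total is at most k·72 + (9 − k)·62.
This must reach 605, so k·72 + (9 − k)·62 ≥ 605, giving k ≥ 5.
Exactly 5 works: 5 values at 72 and 4 at 62 total 608; lower one of the high values by 3 (still ≥ 63) to hit 605.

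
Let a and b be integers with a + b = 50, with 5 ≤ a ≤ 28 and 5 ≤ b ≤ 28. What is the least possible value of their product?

ab = a(50 − a) is concave in a, so over [22, 28] it is minimized at an endpoint.
At the endpoint a = 22, b = 50 − 22 = 28, so ab = 22 × 28 = 616.

616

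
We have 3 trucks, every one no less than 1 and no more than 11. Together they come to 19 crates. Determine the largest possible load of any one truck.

To make one truck as large as possible, make the other 2 as small as possible.
The other 2 contribute at least 2 × 1 = 2, leaving at most 19 − 2 = 17.
But each truck is capped at 11, so the maximum is 11.
Achievable: one at 11 and the other 2 totalling 8, which fits since 2 × 1 ≤ 8 ≤ 2 × 11.

11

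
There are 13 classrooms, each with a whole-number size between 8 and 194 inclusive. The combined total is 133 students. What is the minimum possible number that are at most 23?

Let j be the number exceeding 23. Then the total is ≥ 24·j + 8·(13 − j) = 104 + 16j.
So 16j ≤ 29 and j ≤ 1; hence at least 13 − 1 = 12 are ≤ 23.
Exactly 12 works: 12 values at 8 and 1 at 24 total 120; raise one of the low values by 13 (still ≤ 23) to hit 133.

12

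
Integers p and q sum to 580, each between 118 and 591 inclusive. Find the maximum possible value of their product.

pq = p(580 − p) is maximized when p is as near 580/2 as the bounds allow.
Taking p = 290 and q = 290 (both in [118, 591]) gives pq = 84100.

84100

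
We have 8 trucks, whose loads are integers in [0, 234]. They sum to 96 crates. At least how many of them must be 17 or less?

Let j be the number exceeding 17. Then the total is ≥ 18·j + 0·(8 − j) = 0 + 18j.
So 18j ≤ 96 and j ≤ 5; hence at least 8 − 5 = 3 are ≤ 17.
Exactly 3 works: 3 values at 0 and 5 at 18 total 90; raise one of the low values by 6 (still ≤ 17) to hit 96.

3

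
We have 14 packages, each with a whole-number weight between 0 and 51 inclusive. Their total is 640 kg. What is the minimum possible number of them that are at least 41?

8

If only k of them are at least 41, the other 14 − k are at most 40, so the total is at most k·51 + (14 − k)·40.
This must reach 640, so k·51 + (14 − k)·40 ≥ 640, giving k ≥ 8.
Exactly 8 works: 8 values at 51 and 6 at 40 total 648; lower one of the high values by 8 (still ≥ 41) to hit 640.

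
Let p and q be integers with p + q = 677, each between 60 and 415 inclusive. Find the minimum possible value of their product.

Since p + q is fixed, pushing one of them to its bound minimizes the product.
The extreme feasible split is p = 262, q = 415, giving pq = 108730.

108730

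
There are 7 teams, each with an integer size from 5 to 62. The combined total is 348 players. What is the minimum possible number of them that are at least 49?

Each value short of 49 is at most 48, costing at least 62 − 48 = 14 against the maximum total of 434.
We can afford to lose at most 434 − 348 = 86, so at most ⌊86/14⌋ = 6 fall short, and at least 1 are ≥ 49.
Exactly 1 works: 1 value at 62 and 6 at 48 total 350; lower one of the high values by 2 (still ≥ 49) to hit 348.

1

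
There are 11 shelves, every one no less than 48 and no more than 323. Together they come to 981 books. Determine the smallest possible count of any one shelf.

48

Minimizing one value means maximizing the remaining 10.
The other 10 can take up 10 × 323 = 3230 ≥ 981 − 48, so one shelf can sit at its floor of 48.
Achievable: one at 48 and the other 10 totalling 933, which fits since 10 × 48 ≤ 933 ≤ 10 × 323.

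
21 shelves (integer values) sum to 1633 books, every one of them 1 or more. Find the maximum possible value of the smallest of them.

If every one of the 21 were at least 78, the total would be at least 21 × 78 = 1638 > 1633.
Taking 5 copies of 77 and 16 copies of 78 gives exactly 1633, so 77 is attained.

77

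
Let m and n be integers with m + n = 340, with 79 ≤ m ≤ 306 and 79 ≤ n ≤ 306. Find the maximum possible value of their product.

mn = m(340 − m) is maximized when m is as near 340/2 as the bounds allow.
Taking m = 170 and n = 170 (both in [79, 306]) gives mn = 28900.

28900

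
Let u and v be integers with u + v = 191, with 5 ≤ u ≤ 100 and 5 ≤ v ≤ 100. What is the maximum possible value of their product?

9120

uv = u(191 − u) is maximized when u is as near 191/2 as the bounds allow.
Taking u = 95 and v = 96 (both in [5, 100]) gives uv = 9120.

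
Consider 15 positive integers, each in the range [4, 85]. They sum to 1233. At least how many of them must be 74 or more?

12

If only k of them are at least 74, the other 15 − k are at most 73, so the total is at most k·85 + (15 − k)·73.
This must reach 1233, so k·85 + (15 − k)·73 ≥ 1233, giving k ≥ 12.
Exactly 12 works: 12 values at 85 and 3 at 73 total 1239; lower one of the high values by 6 (still ≥ 74) to hit 1233.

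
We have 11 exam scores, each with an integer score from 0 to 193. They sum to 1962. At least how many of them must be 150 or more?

If only k of them are at least 150, the other 11 − k are at most 149, so the total is at most k·193 + (11 − k)·149.
This must reach 1962, so k·193 + (11 − k)·149 ≥ 1962, giving k ≥ 8.
Exactly 8 works: 8 values at 193 and 3 at 149 total 1991; lower one of the high values by 29 (still ≥ 150) to hit 1962.

8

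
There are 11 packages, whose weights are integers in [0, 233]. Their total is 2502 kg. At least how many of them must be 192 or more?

10

Suppose at most 11 − j of them reach 192; then j values are ≤ 191 and the rest ≤ 233.
The total is then ≤ 191·j + 233·(11 − j) = 2563 − 42j. For this to be ≥ 2502 we need j ≤ 1, so at least 11 − 1 = 10 must reach 192.
Exactly 10 works: 10 values at 233 and 1 at 191 total 2521; lower one of the high values by 19 (still ≥ 192) to hit 2502.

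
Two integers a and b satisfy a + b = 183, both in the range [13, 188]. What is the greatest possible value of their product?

8372

ab = a(183 − a) is maximized when a is as near 183/2 as the bounds allow.
Taking a = 91 and b = 92 (both in [13, 188]) gives ab = 8372.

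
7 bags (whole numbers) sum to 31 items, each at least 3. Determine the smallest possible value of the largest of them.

Some value must be at least ⌈31/7⌉ = 5, since 7 × 4 = 28 < 31.
Taking 4 copies of 4 and 3 copies of 5 gives exactly 31, so 5 is attained.

5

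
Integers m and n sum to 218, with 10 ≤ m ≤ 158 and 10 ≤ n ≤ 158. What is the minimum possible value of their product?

mn = m(218 − m) is concave in m, so over [60, 158] it is minimized at an endpoint.
The extreme feasible split is m = 60, n = 158, giving mn = 9480.

9480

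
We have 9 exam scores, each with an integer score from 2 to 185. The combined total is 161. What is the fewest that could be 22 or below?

3

If only k of them are at most 22, the other 9 − k are at least 23, so the total is at least (9 − k)·23 + k·2.
This is ≤ 161, so (9 − k)·23 + 2k ≤ 161, which gives k ≥ 3.
Exactly 3 works: 3 values at 2 and 6 at 23 total 144; raise one of the low values by 17 (still ≤ 22) to hit 161.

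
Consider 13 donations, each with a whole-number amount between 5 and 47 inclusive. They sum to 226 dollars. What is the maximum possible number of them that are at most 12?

Suppose k of them are at most 12. Those contribute at most 12 each and the rest at most 47 each.
So the total is at most 12k + 47(13 − k) = 611 − 35k. This must still be ≥ 226, so k ≤ 11.
k = 11 is achieved by 11 values at 12 and 2 at 47, total 226.

11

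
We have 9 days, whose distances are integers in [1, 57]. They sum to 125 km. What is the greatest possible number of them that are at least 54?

2

If k of the values are ≥ 54, the total is ≥ 54k + 1(9 − k).
Setting 54k + 1(9 − k) ≤ 125 gives 53k ≤ 116, so k ≤ 2.
k = 2 is achieved by 2 values at 54 and 7 at 1, total 115; add 10 to one value (staying below 54) to reach 125.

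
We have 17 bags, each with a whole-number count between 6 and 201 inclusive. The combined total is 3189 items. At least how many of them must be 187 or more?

If only k of them are at least 187, the other 17 − k are at most 186, so the total is at most k·201 + (17 − k)·186.
This must reach 3189, so k·201 + (17 − k)·186 ≥ 3189, giving k ≥ 2.
Exactly 2 works: 2 values at 201 and 15 at 186 total 3192; lower one of the high values by 3 (still ≥ 187) to hit 3189.

2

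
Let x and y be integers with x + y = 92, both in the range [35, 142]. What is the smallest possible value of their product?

1995

Since x + y is fixed, pushing one of them to its bound minimizes the product.
At the endpoint x = 35, y = 92 − 35 = 57, so xy = 35 × 57 = 1995.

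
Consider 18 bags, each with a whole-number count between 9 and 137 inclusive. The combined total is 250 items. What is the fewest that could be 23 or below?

Each value above 23 is at least 24, contributing at least 24 − 9 = 15 above the floor 9.
The sum exceeds the floor total 162 by 88, so at most ⌊88/15⌋ = 5 exceed 23, and at least 13 are ≤ 23.
Exactly 13 works: 13 values at 9 and 5 at 24 total 237; raise one of the low values by 13 (still ≤ 23) to hit 250.

13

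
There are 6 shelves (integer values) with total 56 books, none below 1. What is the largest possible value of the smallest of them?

9

If every one of the 6 were at least 10, the total would be at least 6 × 10 = 60 > 56.
Equality holds with 4 values of 9 and 2 values of 10.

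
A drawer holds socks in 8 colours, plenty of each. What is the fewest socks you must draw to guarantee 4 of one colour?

25

You could draw 3 of every colour without reaching 4 of any — 24 in all.
One more forces 4 of some colour, so 24 + 1 = 25.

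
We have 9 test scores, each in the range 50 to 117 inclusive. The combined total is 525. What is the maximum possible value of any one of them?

To make one score as large as possible, make the other 8 as small as possible.
The other 8 contribute at least 8 × 50 = 400, leaving at most 525 − 400 = 125.
But each score is capped at 117, so the maximum is 117.
Achievable: one at 117 and the other 8 totalling 408, which fits since 8 × 50 ≤ 408 ≤ 8 × 117.

117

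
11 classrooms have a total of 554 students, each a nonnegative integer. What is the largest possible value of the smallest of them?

If every one of the 11 were at least 51, the total would be at least 11 × 51 = 561 > 554.
Taking 7 copies of 50 and 4 copies of 51 gives exactly 554, so 50 is attained.

50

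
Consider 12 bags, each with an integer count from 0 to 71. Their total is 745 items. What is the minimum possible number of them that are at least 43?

9

Suppose at most 12 − j of them reach 43; then j values are ≤ 42 and the rest ≤ 71.
The total is then ≤ 42·j + 71·(12 − j) = 852 − 29j. For this to be ≥ 745 we need j ≤ 3, so at least 12 − 3 = 9 must reach 43.
Exactly 9 works: 9 values at 71 and 3 at 42 total 765; lower one of the high values by 20 (still ≥ 43) to hit 745.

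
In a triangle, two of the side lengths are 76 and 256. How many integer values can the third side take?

151

The triangle inequality gives |76 − 256| < c < 76 + 256, i.e. 180 < c < 332.
So c can be any integer from 181 to 331: 151 values.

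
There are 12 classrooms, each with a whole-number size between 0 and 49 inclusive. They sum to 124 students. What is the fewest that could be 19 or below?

6

Each value above 19 is at least 20, contributing at least 20 − 0 = 20 above the floor 0.
The sum exceeds the floor total 0 by 124, so at most ⌊124/20⌋ = 6 exceed 19, and at least 6 are ≤ 19.
Exactly 6 works: 6 values at 0 and 6 at 20 total 120; raise one of the low values by 4 (still ≤ 19) to hit 124.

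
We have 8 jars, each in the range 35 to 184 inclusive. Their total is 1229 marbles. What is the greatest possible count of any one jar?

To make one jar as large as possible, make the other 7 as small as possible.
The other 7 contribute at least 7 × 35 = 245, leaving at most 1229 − 245 = 984.
But each jar is capped at 184, so the maximum is 184.
Achievable: one at 184 and the other 7 totalling 1045, which fits since 7 × 35 ≤ 1045 ≤ 7 × 184.

184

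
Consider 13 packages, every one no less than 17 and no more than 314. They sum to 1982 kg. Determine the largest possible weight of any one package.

Maximizing one value means minimizing the remaining 12.
The other 12 contribute at least 12 × 17 = 204, leaving at most 1982 − 204 = 1778.
But each package is capped at 314, so the maximum is 314.
Achievable: one at 314 and the other 12 totalling 1668, which fits since 12 × 17 ≤ 1668 ≤ 12 × 314.

314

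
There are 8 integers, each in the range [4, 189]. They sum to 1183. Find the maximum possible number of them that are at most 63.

2

Suppose k of them are at most 63. Those contribute at most 63 each and the rest at most 189 each.
So the total is at most 63k + 189(8 − k) = 1512 − 126k. This must still be ≥ 1183, so k ≤ 2.
k = 2 is achieved by 2 values at 63 and 6 at 189, total 1260; lower one of the 189's by 77 (still > 63) to reach 1183.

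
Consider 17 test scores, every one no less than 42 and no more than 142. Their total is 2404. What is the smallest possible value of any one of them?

To make one score as small as possible, make the other 16 as large as possible.
The other 16 contribute at most 16 × 142 = 2272, leaving at least 2404 − 2272 = 132.
Since 132 ≥ 42, this is achievable: one at 132 and 16 at 142.

132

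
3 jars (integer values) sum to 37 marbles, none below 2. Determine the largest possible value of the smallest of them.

The 3 values sum to 37, so their minimum is at most ⌊37/3⌋ = 12.
Equality holds with 2 values of 12 and 1 value of 13.

12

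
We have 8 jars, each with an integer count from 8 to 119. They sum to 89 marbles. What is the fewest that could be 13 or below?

4

If only k of them are at most 13, the other 8 − k are at least 14, so the total is at least (8 − k)·14 + k·8.
This is ≤ 89, so (8 − k)·14 + 8k ≤ 89, which gives k ≥ 4.
Exactly 4 works: 4 values at 8 and 4 at 14 total 88; raise one of the low values by 1 (still ≤ 13) to hit 89.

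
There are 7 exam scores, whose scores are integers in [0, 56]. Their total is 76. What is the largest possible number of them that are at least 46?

1

If k of the values are ≥ 46, the total is ≥ 46k + 0(7 − k).
Setting 46k + 0(7 − k) ≤ 76 gives 46k ≤ 76, so k ≤ 1.
k = 1 is achieved by 1 value at 46 and 6 at 0, total 46; add 30 to one value (staying below 46) to reach 76.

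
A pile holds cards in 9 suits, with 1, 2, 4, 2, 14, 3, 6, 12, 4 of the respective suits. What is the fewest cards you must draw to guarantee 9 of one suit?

In the worst case you take as many as possible of each suit without reaching 9: 1 + 2 + 4 + 2 + 8 + 3 + 6 + 8 + 4 = 38.
The next one must give 9 of some suit, so 38 + 1 = 39.

39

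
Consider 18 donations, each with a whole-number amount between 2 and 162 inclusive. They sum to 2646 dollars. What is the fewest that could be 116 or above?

13

Suppose at most 18 − j of them reach 116; then j values are ≤ 115 and the rest ≤ 162.
The total is then ≤ 115·j + 162·(18 − j) = 2916 − 47j. For this to be ≥ 2646 we need j ≤ 5, so at least 18 − 5 = 13 must reach 116.
Exactly 13 works: 13 values at 162 and 5 at 115 total 2681; lower one of the high values by 35 (still ≥ 116) to hit 2646.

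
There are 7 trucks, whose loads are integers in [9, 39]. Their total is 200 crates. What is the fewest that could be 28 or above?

1

Each value short of 28 is at most 27, costing at least 39 − 27 = 12 against the maximum total of 273.
We can afford to lose at most 273 − 200 = 73, so at most ⌊73/12⌋ = 6 fall short, and at least 1 are ≥ 28.
Exactly 1 works: 1 value at 39 and 6 at 27 total 201; lower one of the high values by 1 (still ≥ 28) to hit 200.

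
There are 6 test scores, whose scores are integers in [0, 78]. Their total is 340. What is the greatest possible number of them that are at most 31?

Suppose k of them are at most 31. Those contribute at most 31 each and the rest at most 78 each.
So the total is at most 31k + 78(6 − k) = 468 − 47k. This must still be ≥ 340, so k ≤ 2.
k = 2 is achieved by 2 values at 31 and 4 at 78, total 374; lower one of the 78's by 34 (still > 31) to reach 340.

2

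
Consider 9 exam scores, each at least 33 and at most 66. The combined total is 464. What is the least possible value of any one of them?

To make one score as small as possible, make the other 8 as large as possible.
The other 8 can take up 8 × 66 = 528 ≥ 464 − 33, so one score can sit at its floor of 33.
Achievable: one at 33 and the other 8 totalling 431, which fits since 8 × 33 ≤ 431 ≤ 8 × 66.

33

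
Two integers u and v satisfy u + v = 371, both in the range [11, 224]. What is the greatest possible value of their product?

For a fixed sum, the product uv is largest when u and v are as close as possible.
Taking u = 185 and v = 186 (both in [11, 224]) gives uv = 34410.

34410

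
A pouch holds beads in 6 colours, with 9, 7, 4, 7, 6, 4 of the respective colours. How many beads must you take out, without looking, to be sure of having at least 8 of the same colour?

36

In the worst case you take as many as possible of each colour without reaching 8: 7 + 7 + 4 + 7 + 6 + 4 = 35.
The next one must give 8 of some colour, so 35 + 1 = 36.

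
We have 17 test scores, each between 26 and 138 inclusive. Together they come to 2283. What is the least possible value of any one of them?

75

To make one score as small as possible, make the other 16 as large as possible.
The other 16 contribute at most 16 × 138 = 2208, leaving at least 2283 − 2208 = 75.
Since 75 ≥ 26, this is achievable: one at 75 and 16 at 138.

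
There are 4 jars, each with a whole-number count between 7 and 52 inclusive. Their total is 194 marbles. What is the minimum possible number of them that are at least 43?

3

Suppose at most 4 − j of them reach 43; then j values are ≤ 42 and the rest ≤ 52.
The total is then ≤ 42·j + 52·(4 − j) = 208 − 10j. For this to be ≥ 194 we need j ≤ 1, so at least 4 − 1 = 3 must reach 43.
Exactly 3 works: 3 values at 52 and 1 at 42 total 198; lower one of the high values by 4 (still ≥ 43) to hit 194.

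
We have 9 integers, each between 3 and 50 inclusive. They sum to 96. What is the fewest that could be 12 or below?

3

If only k of them are at most 12, the other 9 − k are at least 13, so the total is at least (9 − k)·13 + k·3.
This is ≤ 96, so (9 − k)·13 + 3k ≤ 96, which gives k ≥ 3.
Exactly 3 works: 3 values at 3 and 6 at 13 total 87; raise one of the low values by 9 (still ≤ 12) to hit 96.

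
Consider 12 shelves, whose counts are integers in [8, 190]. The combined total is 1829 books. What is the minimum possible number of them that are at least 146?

If only k of them are at least 146, the other 12 − k are at most 145, so the total is at most k·190 + (12 − k)·145.
This must reach 1829, so k·190 + (12 − k)·145 ≥ 1829, giving k ≥ 2.
Exactly 2 works: 2 values at 190 and 10 at 145 total 1830; lower one of the high values by 1 (still ≥ 146) to hit 1829.

2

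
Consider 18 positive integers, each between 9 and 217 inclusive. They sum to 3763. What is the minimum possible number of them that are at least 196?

If only k of them are at least 196, the other 18 − k are at most 195, so the total is at most k·217 + (18 − k)·195.
This must reach 3763, so k·217 + (18 − k)·195 ≥ 3763, giving k ≥ 12.
Exactly 12 works: 12 values at 217 and 6 at 195 total 3774; lower one of the high values by 11 (still ≥ 196) to hit 3763.

12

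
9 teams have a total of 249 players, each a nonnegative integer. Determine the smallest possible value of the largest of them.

If every one of the 9 were at most 27, the total would be at most 9 × 27 = 243 < 249.
Achievable: 6 of them at 28 and 3 at 27 total 249.

28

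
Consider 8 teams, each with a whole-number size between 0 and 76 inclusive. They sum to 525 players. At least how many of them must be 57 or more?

If only k of them are at least 57, the other 8 − k are at most 56, so the total is at most k·76 + (8 − k)·56.
This must reach 525, so k·76 + (8 − k)·56 ≥ 525, giving k ≥ 4.
Exactly 4 works: 4 values at 76 and 4 at 56 total 528; lower one of the high values by 3 (still ≥ 57) to hit 525.

4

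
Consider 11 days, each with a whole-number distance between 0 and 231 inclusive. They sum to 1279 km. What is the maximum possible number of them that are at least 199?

With k values at 199 or above and the rest at least 0, the sum is at least 0 + 199k.
Since the sum is 1279, we need 199k ≤ 1279, i.e. k ≤ 6.
k = 6 is achieved by 6 values at 199 and 5 at 0, total 1194; add 85 to one value (staying below 199) to reach 1279.

6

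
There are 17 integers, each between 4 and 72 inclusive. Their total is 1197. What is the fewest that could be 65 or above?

14

Suppose at most 17 − j of them reach 65; then j values are ≤ 64 and the rest ≤ 72.
The total is then ≤ 64·j + 72·(17 − j) = 1224 − 8j. For this to be ≥ 1197 we need j ≤ 3, so at least 17 − 3 = 14 must reach 65.
Exactly 14 works: 14 values at 72 and 3 at 64 total 1200; lower one of the high values by 3 (still ≥ 65) to hit 1197.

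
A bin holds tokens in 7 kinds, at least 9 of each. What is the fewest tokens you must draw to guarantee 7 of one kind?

In the worst case you draw 6 of each of the 7 kinds: 7 × 6 = 42.
One more forces 7 of some kind, so 42 + 1 = 43.

43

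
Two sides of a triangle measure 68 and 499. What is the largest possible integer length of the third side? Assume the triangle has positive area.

The third side must be less than 68 + 499 = 567.
The largest integer below 567 is 566.

566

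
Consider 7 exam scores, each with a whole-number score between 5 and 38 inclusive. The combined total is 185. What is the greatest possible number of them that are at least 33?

5

With k values at 33 or above and the rest at least 5, the sum is at least 35 + 28k.
Since the sum is 185, we need 28k ≤ 150, i.e. k ≤ 5.
k = 5 is achieved by 5 values at 33 and 2 at 5, total 175; add 10 to one value (staying below 33) to reach 185.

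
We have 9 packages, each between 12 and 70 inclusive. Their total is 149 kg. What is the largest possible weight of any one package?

53

To make one package as large as possible, make the other 8 as small as possible.
The other 8 contribute at least 8 × 12 = 96, leaving at most 149 − 96 = 53.
Since 53 ≤ 70, this is achievable: one at 53 and 8 at 12.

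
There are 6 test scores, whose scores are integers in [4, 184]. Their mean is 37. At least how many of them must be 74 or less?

The total is 6 × 37 = 222.
Each value above 74 is at least 75, contributing at least 75 − 4 = 71 above the floor 4.
The sum exceeds the floor total 24 by 198, so at most ⌊198/71⌋ = 2 exceed 74, and at least 4 are ≤ 74.
Exactly 4 works: 4 values at 4 and 2 at 75 total 166; raise one of the low values by 56 (still ≤ 74) to hit 222.

4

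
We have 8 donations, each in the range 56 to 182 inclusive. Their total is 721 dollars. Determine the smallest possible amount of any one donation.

56

To make one donation as small as possible, make the other 7 as large as possible.
The other 7 can take up 7 × 182 = 1274 ≥ 721 − 56, so one donation can sit at its floor of 56.
Achievable: one at 56 and the other 7 totalling 665, which fits since 7 × 56 ≤ 665 ≤ 7 × 182.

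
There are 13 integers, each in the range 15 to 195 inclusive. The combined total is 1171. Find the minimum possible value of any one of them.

To make one integer as small as possible, make the other 12 as large as possible.
The other 12 can take up 12 × 195 = 2340 ≥ 1171 − 15, so one integer can sit at its floor of 15.
Achievable: one at 15 and the other 12 totalling 1156, which fits since 12 × 15 ≤ 1156 ≤ 12 × 195.

15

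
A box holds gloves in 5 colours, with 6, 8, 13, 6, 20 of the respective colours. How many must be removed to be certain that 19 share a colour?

52

In the worst case you take as many as possible of each colour without reaching 19: 6 + 8 + 13 + 6 + 18 = 51.
The next one must give 19 of some colour, so 51 + 1 = 52.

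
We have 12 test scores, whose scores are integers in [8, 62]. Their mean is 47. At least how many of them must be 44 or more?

The total is 12 × 47 = 564.
Suppose at most 12 − j of them reach 44; then j values are ≤ 43 and the rest ≤ 62.
The total is then ≤ 43·j + 62·(12 − j) = 744 − 19j. For this to be ≥ 564 we need j ≤ 9, so at least 12 − 9 = 3 must reach 44.
Exactly 3 works: 3 values at 62 and 9 at 43 total 573; lower one of the high values by 9 (still ≥ 44) to hit 564.

3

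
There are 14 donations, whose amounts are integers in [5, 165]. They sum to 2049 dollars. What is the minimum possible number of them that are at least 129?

Suppose at most 14 − j of them reach 129; then j values are ≤ 128 and the rest ≤ 165.
The total is then ≤ 128·j + 165·(14 − j) = 2310 − 37j. For this to be ≥ 2049 we need j ≤ 7, so at least 14 − 7 = 7 must reach 129.
Exactly 7 works: 7 values at 165 and 7 at 128 total 2051; lower one of the high values by 2 (still ≥ 129) to hit 2049.

7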